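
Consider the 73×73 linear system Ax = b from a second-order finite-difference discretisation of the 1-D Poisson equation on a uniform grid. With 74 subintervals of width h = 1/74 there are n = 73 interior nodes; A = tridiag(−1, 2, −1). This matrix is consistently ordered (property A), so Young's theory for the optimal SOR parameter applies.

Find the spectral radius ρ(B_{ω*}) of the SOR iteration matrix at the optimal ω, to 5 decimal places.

ρ_SOR = 0.91857

B_J for the 73×73 system has eigenvalues cos(kπ/74); ρ_J = cos(π/74) = 0.99910.
1 − cos²(π/74) = sin²(π/74) ⇒ √(1−ρ_J²) = sin(π/74) = 0.042441.
So ω* = 2/1.042441 = 1.91857 (Young).
Hence ρ(B_{ω*}) = 1.91857 − 1 = 0.91857.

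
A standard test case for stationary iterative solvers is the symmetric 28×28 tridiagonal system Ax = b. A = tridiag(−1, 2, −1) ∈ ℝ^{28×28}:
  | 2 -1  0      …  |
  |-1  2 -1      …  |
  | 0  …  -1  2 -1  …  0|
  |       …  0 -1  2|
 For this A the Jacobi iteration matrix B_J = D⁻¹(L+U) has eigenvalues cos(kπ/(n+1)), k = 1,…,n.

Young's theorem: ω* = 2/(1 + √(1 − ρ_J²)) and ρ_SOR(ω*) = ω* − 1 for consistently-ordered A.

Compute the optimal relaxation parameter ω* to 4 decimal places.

ω* = 1.8049

n=28: λ(B_J) = 1 − λ(A)/2 = cos(kπ/29); k=1 gives ρ_J = 0.9941.
root = sin(π/29) = 0.10812  (since 1−cos² = sin²).
[ω*] 2 ÷ (1 + 0.10812) = 2 ÷ 1.10812 = 1.8049.
and ρ(B_{ω*}) = 1.8049 − 1 = 0.8049.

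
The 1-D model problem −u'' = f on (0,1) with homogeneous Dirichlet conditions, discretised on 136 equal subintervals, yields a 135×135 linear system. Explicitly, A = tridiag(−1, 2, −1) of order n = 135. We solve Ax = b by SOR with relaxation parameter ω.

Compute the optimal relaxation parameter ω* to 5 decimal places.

[ρ_J] n=135: ρ(B_J) = cos(π/(n+1)) = cos(π/136) = 0.99973.
root = sin(π/136) = 0.023098  (since 1−cos² = sin²).
ω* = 2/(1 + 0.023098) = 2/1.023098 = 1.95485.
ρ(B_{ω*}) = ω*−1 = 0.95485

ω* = 1.95485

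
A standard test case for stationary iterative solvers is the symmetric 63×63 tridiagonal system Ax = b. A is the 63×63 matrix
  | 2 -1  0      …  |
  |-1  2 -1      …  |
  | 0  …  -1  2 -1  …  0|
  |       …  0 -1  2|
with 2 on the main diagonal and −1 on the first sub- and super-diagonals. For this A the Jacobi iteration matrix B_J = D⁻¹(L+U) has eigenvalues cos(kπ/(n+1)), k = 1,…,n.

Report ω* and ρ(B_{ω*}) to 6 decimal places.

n=63: λ(B_J) = 1 − λ(A)/2 = cos(kπ/64); k=1 gives ρ_J = 0.998795.
√(1 − cos²(π/64)) = sin(π/64) ≈ 0.0490677.
ω* = 2/(1+0.0490677) = 1.906455
ρ(B_{ω*}) = ω*−1 = 0.906455

ω* = 1.906455, ρ_SOR = 0.906455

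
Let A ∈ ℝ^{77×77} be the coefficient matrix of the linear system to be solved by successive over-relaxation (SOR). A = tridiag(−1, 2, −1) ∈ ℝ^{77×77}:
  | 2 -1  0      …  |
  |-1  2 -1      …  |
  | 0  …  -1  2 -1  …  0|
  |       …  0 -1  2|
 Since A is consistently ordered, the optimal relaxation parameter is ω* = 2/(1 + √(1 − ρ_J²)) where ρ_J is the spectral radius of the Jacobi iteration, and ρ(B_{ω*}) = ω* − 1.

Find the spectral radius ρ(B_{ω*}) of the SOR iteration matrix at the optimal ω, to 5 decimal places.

[ρ_J] n=77: ρ(B_J) = cos(π/(n+1)) = cos(π/78) = 0.99919.
√(1−ρ_J²) simplifies to sin(π/78) = 0.040266.
Young: ω* = 2/(1+√(1−ρ_J²)) = 2/(1+0.040266) = 2/1.040266 = 1.92259.
[ρ_SOR] ω* − 1 = 0.92259.

ρ_SOR = 0.92259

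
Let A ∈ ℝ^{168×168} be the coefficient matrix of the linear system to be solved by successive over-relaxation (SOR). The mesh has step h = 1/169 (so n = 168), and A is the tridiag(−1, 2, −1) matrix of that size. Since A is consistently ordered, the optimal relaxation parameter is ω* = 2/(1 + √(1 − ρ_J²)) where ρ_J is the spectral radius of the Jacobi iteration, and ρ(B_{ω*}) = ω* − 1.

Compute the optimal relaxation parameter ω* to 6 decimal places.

n=168: λ(B_J) = 1 − λ(A)/2 = cos(kπ/169); k=1 gives ρ_J = 0.999827.
√(1−ρ_J²) = |sin(π/169)| = 0.0185882
Then 2/(1+√(1−ρ_J²)) = 2/(1+0.0185882); ω* = 2/1.0185882 = 1.963502.
and ρ(B_{ω*}) = 1.963502 − 1 = 0.963502.

ω* = 1.963502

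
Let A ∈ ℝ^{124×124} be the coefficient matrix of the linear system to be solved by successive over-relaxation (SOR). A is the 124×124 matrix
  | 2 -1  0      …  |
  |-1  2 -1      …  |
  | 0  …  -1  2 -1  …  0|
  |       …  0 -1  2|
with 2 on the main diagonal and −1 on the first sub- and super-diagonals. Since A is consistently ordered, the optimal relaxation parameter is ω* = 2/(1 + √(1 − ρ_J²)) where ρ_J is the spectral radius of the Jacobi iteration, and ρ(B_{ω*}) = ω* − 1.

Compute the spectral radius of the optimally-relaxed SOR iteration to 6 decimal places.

ρ_SOR = 0.950972

[ρ_J] n=124: ρ(B_J) = cos(π/(n+1)) = cos(π/125) = 0.999684.
√(1 − cos²(π/125)) = sin(π/125) ≈ 0.0251301.
ω* = 2/(1 + 0.0251301) = 2/1.0251301 = 1.950972.
[ρ_SOR] ω* − 1 = 0.950972.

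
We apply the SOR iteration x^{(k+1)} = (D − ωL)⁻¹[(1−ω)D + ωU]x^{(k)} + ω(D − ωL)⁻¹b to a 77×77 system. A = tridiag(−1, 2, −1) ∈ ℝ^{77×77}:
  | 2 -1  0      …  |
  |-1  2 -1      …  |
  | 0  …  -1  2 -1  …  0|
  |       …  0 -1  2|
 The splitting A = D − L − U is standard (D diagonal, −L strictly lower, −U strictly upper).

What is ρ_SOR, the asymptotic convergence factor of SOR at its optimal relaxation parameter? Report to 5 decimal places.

ρ_SOR = 0.92259

spectrum of D⁻¹(L+U) = {cos(kπ/78) : 1≤k≤77}; ρ_J = cos(π/78) = 0.99919.
root = sin(π/78) = 0.040266  (since 1−cos² = sin²).
ω* = 2/(1 + 0.040266) = 2/1.040266 = 1.92259.
ρ_SOR = ω* − 1 ≈ 0.92259.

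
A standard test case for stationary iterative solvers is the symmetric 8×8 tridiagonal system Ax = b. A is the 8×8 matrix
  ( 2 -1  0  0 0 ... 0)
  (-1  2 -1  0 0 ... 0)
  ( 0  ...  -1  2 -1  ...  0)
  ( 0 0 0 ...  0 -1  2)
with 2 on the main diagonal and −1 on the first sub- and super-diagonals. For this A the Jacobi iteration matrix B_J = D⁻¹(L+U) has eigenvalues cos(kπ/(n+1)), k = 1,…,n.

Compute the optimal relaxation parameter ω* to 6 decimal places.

spectrum of D⁻¹(L+U) = {cos(kπ/9) : 1≤k≤8}; ρ_J = cos(π/9) = 0.939693.
1 − cos²(π/9) = sin²(π/9) ⇒ √(1−ρ_J²) = sin(π/9) = 0.3420201.
ω* = 2/(1 + 0.3420201) = 2/1.3420201 = 1.490291.
ρ_SOR = ω* − 1 = 1.490291 − 1 = 0.490291.

ω* = 1.490291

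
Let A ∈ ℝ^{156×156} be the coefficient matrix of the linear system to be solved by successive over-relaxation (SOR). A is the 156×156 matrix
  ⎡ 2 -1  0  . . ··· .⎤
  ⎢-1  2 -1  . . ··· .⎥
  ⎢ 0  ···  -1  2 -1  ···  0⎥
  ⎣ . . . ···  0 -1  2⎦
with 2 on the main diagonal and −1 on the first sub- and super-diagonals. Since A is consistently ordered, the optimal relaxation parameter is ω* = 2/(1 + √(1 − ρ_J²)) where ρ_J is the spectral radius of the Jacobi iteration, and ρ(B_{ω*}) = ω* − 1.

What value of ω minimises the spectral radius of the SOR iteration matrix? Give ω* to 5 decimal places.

ω* = 1.96077

spectrum of D⁻¹(L+U) = {cos(kπ/157) : 1≤k≤156}; ρ_J = cos(π/157) = 0.99980.
1 − cos²(π/157) = sin²(π/157) ⇒ √(1−ρ_J²) = sin(π/157) = 0.020009.
ω* = 2/(1 + 0.020009) = 2/1.020009 = 1.96077.
At ω = 1.96077 every |λ(B_ω)| = ω−1, so ρ_SOR = 0.96077.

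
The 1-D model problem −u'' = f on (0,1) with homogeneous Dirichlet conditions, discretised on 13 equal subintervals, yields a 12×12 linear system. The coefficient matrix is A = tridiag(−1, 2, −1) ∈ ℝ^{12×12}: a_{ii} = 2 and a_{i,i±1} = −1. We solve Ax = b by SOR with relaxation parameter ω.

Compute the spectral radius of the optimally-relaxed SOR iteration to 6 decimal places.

ρ_SOR = 0.613794

spectrum of D⁻¹(L+U) = {cos(kπ/13) : 1≤k≤12}; ρ_J = cos(π/13) = 0.970942.
1 − cos²(π/13) = sin²(π/13) ⇒ √(1−ρ_J²) = sin(π/13) = 0.2393157.
So ω* = 2/1.2393157 = 1.613794 (Young).
ρ(B_{ω*}) = ω*−1 = 0.613794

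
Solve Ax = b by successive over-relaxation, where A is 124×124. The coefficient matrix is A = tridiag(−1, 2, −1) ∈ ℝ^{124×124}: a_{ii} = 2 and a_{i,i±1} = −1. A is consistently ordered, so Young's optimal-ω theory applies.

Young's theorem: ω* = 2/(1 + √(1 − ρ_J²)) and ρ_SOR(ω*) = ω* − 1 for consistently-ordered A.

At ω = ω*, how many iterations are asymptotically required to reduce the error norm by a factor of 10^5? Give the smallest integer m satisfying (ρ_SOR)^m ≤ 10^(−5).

[ρ_J] n=124: ρ(B_J) = cos(π/(n+1)) = cos(π/125) = 0.9996842.
1 − cos²(π/125) = sin²(π/125) ⇒ √(1−ρ_J²) = sin(π/125) = 0.0251301.
Young: ω* = 2/(1+√(1−ρ_J²)) = 2/(1+0.0251301) = 2/1.0251301 = 1.9509719.
ρ_SOR = ω* − 1 = 1.9509719 − 1 = 0.9509719.
ρ_SOR^m ≤ 10^(−5) ⇔ m ≥ 5·ln10/(−ln 0.9509719) = 11.5129/0.0502708 = 229.018; m = ⌈229.018⌉ = 230.

m = 230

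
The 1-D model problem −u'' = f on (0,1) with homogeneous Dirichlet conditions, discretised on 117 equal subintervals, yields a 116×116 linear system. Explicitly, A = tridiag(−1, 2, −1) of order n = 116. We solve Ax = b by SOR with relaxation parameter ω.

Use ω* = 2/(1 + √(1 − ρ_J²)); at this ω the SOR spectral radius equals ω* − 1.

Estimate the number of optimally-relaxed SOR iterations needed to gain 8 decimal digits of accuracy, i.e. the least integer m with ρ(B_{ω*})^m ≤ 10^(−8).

[ρ_J] n=116: ρ(B_J) = cos(π/(n+1)) = cos(π/117) = 0.9996395.
1 − cos²(π/117) = sin²(π/117) ⇒ √(1−ρ_J²) = sin(π/117) = 0.0268480.
ω* = 2/(1 + 0.0268480) = 2/1.0268480 = 1.9477079.
[ρ_SOR] ω* − 1 = 0.9477079.
Need (0.9477079)^m ≤ 10^(−8): m ≥ 8·ln10/|ln 0.9477079| = 18.4207/0.0537089 = 342.973 ⇒ m = 343.

m = 343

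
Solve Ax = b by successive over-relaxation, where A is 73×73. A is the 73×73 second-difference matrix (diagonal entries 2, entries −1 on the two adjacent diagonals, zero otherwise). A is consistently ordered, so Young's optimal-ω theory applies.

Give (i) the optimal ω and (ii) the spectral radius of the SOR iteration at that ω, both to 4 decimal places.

With n=73, ρ(Jacobi) = cos(π/74) = 0.9991.
√(1−ρ_J²) simplifies to sin(π/74) = 0.04244.
So ω* = 2/1.04244 = 1.9186 (Young).
ρ_SOR = ω* − 1 ≈ 0.9186.

ω* = 1.9186, ρ_SOR = 0.9186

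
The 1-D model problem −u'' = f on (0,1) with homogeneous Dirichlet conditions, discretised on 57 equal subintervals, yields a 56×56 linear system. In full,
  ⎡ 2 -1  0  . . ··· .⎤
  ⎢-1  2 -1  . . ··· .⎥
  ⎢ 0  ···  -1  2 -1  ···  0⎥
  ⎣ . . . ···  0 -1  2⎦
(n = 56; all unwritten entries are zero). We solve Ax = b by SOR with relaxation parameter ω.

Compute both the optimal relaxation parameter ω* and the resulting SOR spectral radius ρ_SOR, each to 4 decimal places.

With n=56, ρ(Jacobi) = cos(π/57) = 0.9985.
root = sin(π/57) = 0.05509  (since 1−cos² = sin²).
ω* = 2/(1+0.05509) = 1.8956
ρ(B_{ω*}) = ω*−1 = 0.8956

ω* = 1.8956, ρ_SOR = 0.8956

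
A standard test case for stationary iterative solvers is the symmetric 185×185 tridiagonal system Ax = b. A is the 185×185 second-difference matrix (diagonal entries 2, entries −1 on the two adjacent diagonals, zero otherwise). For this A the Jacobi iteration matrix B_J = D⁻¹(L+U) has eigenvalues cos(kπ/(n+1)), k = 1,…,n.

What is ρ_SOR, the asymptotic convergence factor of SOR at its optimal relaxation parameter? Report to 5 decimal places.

spectrum of D⁻¹(L+U) = {cos(kπ/186) : 1≤k≤185}; ρ_J = cos(π/186) = 0.99986.
1 − cos²(π/186) = sin²(π/186) ⇒ √(1−ρ_J²) = sin(π/186) = 0.016889.
ω* = 2/(1+0.016889) = 1.96678
ρ_SOR = ω* − 1 ≈ 0.96678.

ρ_SOR = 0.96678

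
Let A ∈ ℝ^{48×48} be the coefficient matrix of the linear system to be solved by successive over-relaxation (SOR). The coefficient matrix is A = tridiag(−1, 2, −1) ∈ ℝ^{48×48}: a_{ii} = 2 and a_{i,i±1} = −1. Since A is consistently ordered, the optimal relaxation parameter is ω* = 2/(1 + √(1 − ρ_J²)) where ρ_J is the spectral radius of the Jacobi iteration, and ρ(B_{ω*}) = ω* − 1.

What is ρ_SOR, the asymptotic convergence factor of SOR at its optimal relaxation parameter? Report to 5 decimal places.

ρ_SOR = 0.87958

n=48: λ(B_J) = 1 − λ(A)/2 = cos(kπ/49); k=1 gives ρ_J = 0.99795.
root = sin(π/49) = 0.064070  (since 1−cos² = sin²).
ω* = 2 / (1 + 0.064070) = 2 / 1.064070 ≈ 1.87958.
ρ(B_{ω*}) = ω*−1 = 0.87958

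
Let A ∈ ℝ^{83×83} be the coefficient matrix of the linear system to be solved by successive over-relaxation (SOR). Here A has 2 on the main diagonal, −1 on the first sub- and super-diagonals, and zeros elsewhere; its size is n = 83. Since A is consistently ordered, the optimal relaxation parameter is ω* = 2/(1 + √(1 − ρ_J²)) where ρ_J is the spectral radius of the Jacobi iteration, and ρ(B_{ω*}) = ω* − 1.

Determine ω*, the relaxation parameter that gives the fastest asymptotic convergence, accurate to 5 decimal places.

ω* = 1.92791

spectrum of D⁻¹(L+U) = {cos(kπ/84) : 1≤k≤83}; ρ_J = cos(π/84) = 0.99930.
1 − cos²(π/84) = sin²(π/84) ⇒ √(1−ρ_J²) = sin(π/84) = 0.037391.
Young: ω* = 2/(1+√(1−ρ_J²)) = 2/(1+0.037391) = 2/1.037391 = 1.92791.
and ρ(B_{ω*}) = 1.92791 − 1 = 0.92791.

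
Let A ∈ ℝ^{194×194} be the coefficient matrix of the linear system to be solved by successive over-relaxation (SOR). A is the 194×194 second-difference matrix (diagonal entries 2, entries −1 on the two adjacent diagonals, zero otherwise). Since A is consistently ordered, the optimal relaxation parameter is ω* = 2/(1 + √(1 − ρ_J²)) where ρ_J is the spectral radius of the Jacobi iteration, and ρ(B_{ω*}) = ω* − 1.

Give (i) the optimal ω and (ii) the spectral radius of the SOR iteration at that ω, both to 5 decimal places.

ω* = 1.96829, ρ_SOR = 0.96829

[ρ_J] n=194: ρ(B_J) = cos(π/(n+1)) = cos(π/195) = 0.99987.
root = sin(π/195) = 0.016110  (since 1−cos² = sin²).
Then 2/(1+√(1−ρ_J²)) = 2/(1+0.016110); ω* = 2/1.016110 = 1.96829.
ρ(B_{ω*}) = ω*−1 = 0.96829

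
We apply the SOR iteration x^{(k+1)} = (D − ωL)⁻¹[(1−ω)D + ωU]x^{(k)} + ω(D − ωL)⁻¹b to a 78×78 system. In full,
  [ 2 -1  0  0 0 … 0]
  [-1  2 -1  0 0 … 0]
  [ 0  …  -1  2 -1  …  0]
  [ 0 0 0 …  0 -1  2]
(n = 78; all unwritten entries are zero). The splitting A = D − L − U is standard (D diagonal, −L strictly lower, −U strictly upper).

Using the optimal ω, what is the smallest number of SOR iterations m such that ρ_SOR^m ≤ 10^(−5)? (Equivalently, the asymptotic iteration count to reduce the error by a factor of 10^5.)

m = 145

[ρ_J] n=78: ρ(B_J) = cos(π/(n+1)) = cos(π/79) = 0.9992094.
√(1−ρ_J²) simplifies to sin(π/79) = 0.0397565.
Young: ω* = 2/(1+√(1−ρ_J²)) = 2/(1+0.0397565) = 2/1.0397565 = 1.9235273.
and ρ(B_{ω*}) = 1.9235273 − 1 = 0.9235273.
(0.9235273)^m ≤ 10^{−5}  ⇒  m·ln(0.9235273) ≤ −5·ln10  ⇒  m ≥ 144.716  ⇒  m = 145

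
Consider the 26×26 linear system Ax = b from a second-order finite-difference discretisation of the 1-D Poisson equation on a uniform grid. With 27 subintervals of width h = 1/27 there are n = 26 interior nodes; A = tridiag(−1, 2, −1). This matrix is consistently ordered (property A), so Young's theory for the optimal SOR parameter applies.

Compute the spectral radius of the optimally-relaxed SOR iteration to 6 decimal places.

ρ_SOR = 0.791966

[ρ_J] n=26: ρ(B_J) = cos(π/(n+1)) = cos(π/27) = 0.993238.
√(1−ρ_J²) = |sin(π/27)| = 0.1160929
ω* = 2/(1+0.1160929) = 1.791966
ρ_SOR = ω* − 1 ≈ 0.791966.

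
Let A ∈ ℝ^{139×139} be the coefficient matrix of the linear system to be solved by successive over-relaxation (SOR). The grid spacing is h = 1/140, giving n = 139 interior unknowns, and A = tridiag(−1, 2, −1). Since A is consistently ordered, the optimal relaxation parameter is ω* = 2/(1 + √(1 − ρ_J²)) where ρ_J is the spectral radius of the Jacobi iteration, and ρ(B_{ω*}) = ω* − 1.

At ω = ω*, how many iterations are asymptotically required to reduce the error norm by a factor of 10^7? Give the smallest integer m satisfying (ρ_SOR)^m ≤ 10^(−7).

m = 360

n=139: λ(B_J) = 1 − λ(A)/2 = cos(kπ/140); k=1 gives ρ_J = 0.9997482.
√(1−ρ_J²) simplifies to sin(π/140) = 0.0224381.
Then 2/(1+√(1−ρ_J²)) = 2/(1+0.0224381); ω* = 2/1.0224381 = 1.9561086.
and ρ(B_{ω*}) = 1.9561086 − 1 = 0.9561086.
(0.9561086)^m ≤ 10^{−7}  ⇒  m·ln(0.9561086) ≤ −7·ln10  ⇒  m ≥ 359.107  ⇒  m = 360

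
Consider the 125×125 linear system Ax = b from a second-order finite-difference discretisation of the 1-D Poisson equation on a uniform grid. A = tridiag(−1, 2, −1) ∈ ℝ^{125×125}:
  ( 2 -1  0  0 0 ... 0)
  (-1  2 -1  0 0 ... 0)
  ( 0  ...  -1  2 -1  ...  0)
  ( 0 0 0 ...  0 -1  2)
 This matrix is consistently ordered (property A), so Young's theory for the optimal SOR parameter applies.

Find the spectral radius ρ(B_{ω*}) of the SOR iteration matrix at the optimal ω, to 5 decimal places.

B_J for the 125×125 system has eigenvalues cos(kπ/126); ρ_J = cos(π/126) = 0.99969.
1 − cos²(π/126) = sin²(π/126) ⇒ √(1−ρ_J²) = sin(π/126) = 0.024931.
Young: ω* = 2/(1+√(1−ρ_J²)) = 2/(1+0.024931) = 2/1.024931 = 1.95135.
ρ_SOR = ω* − 1 ≈ 0.95135.

ρ_SOR = 0.95135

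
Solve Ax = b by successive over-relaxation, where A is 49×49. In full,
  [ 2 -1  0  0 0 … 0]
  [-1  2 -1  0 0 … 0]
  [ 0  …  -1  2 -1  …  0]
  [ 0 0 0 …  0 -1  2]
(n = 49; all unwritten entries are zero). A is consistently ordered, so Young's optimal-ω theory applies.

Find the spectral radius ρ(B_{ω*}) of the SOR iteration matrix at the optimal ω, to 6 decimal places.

ρ_SOR = 0.881838

[ρ_J] n=49: ρ(B_J) = cos(π/(n+1)) = cos(π/50) = 0.998027.
√(1−ρ_J²) simplifies to sin(π/50) = 0.0627905.
[ω*] 2 ÷ (1 + 0.0627905) = 2 ÷ 1.0627905 = 1.881838.
ρ(B_{ω*}) = ω*−1 = 0.881838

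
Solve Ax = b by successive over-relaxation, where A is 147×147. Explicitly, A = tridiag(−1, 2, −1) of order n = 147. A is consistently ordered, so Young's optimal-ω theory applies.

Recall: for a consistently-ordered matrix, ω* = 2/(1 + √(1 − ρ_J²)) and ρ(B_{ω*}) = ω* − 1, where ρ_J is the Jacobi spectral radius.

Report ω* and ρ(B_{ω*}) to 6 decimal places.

[ρ_J] n=147: ρ(B_J) = cos(π/(n+1)) = cos(π/148) = 0.999775.
√(1−ρ_J²) = |sin(π/148)| = 0.0212254
ω* = 2 / (1 + 0.0212254) = 2 / 1.0212254 ≈ 1.958432.
Hence ρ(B_{ω*}) = 1.958432 − 1 = 0.958432.

ω* = 1.958432, ρ_SOR = 0.958432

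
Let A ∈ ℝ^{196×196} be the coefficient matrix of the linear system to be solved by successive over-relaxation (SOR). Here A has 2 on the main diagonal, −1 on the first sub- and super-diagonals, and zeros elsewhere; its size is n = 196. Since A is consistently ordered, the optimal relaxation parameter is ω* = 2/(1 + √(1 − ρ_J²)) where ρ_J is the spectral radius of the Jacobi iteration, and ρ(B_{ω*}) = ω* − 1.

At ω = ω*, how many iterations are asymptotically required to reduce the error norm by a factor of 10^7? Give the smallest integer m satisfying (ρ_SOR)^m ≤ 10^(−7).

[ρ_J] n=196: ρ(B_J) = cos(π/(n+1)) = cos(π/197) = 0.9998728.
√(1−ρ_J²) = |sin(π/197)| = 0.0159465
So ω* = 2/1.0159465 = 1.9686076 (Young).
ρ(B_{ω*}) = ω*−1 = 0.9686076
ρ_SOR^m ≤ 10^(−7) ⇔ m ≥ 7·ln10/(−ln 0.9686076) = 16.1181/0.0318957 = 505.338; m = ⌈505.338⌉ = 506.

m = 506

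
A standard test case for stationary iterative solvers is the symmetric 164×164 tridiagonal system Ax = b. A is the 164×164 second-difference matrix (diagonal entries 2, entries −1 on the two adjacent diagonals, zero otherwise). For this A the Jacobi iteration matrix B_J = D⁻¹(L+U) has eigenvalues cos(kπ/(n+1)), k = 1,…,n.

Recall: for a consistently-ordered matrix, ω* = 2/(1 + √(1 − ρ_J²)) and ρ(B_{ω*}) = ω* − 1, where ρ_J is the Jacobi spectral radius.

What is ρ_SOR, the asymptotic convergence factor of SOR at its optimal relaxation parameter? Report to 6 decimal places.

n=164: λ(B_J) = 1 − λ(A)/2 = cos(kπ/165); k=1 gives ρ_J = 0.999819.
1 − cos²(π/165) = sin²(π/165) ⇒ √(1−ρ_J²) = sin(π/165) = 0.0190388.
[ω*] 2 ÷ (1 + 0.0190388) = 2 ÷ 1.0190388 = 1.962634.
At ω = 1.962634 every |λ(B_ω)| = ω−1, so ρ_SOR = 0.962634.

ρ_SOR = 0.962634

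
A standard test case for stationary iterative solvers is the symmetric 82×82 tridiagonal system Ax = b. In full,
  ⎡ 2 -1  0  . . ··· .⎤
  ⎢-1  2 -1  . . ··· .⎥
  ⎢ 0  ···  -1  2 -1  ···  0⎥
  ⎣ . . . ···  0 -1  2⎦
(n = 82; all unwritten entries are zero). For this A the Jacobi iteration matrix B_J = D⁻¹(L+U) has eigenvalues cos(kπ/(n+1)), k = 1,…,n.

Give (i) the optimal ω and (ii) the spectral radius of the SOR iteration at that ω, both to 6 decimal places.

[ρ_J] n=82: ρ(B_J) = cos(π/(n+1)) = cos(π/83) = 0.999284.
√(1−ρ_J²) = |sin(π/83)| = 0.0378415
Young: ω* = 2/(1+√(1−ρ_J²)) = 2/(1+0.0378415) = 2/1.0378415 = 1.927077.
and ρ(B_{ω*}) = 1.927077 − 1 = 0.927077.

ω* = 1.927077, ρ_SOR = 0.927077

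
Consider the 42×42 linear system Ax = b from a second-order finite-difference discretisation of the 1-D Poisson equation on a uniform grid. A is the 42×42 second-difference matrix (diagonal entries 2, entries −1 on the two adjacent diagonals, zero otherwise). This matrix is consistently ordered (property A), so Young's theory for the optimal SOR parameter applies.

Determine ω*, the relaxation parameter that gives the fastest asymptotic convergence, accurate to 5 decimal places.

B_J for the 42×42 system has eigenvalues cos(kπ/43); ρ_J = cos(π/43) = 0.99733.
root = sin(π/43) = 0.072995  (since 1−cos² = sin²).
[ω*] 2 ÷ (1 + 0.072995) = 2 ÷ 1.072995 = 1.86394.
ρ_SOR = ω* − 1 ≈ 0.86394.

ω* = 1.86394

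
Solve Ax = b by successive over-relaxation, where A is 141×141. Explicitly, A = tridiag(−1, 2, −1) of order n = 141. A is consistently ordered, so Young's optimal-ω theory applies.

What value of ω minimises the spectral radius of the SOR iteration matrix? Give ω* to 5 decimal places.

ρ_J = max_k |cos(kπ/142)| = cos(π/142) = 0.99976
√(1−ρ_J²) = |sin(π/142)| = 0.022122
ω* = 2/(1+0.022122) = 1.95671
[ρ_SOR] ω* − 1 = 0.95671.

ω* = 1.95671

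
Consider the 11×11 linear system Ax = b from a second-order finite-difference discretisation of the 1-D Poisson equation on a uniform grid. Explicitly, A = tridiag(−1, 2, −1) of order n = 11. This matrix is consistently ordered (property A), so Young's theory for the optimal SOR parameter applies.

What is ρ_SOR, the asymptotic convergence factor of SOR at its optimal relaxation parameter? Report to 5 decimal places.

½·tridiag(1,0,1) at n=11: λ_k = cos(kπ/12); max |λ| at k=1 ⇒ ρ_J = cos(π/12) ≈ 0.96593.
root = sin(π/12) = 0.258819  (since 1−cos² = sin²).
ω* = 2 / (1 + 0.258819) = 2 / 1.258819 ≈ 1.58879.
ρ_SOR = ω* − 1 = 1.58879 − 1 = 0.58879.

ρ_SOR = 0.58879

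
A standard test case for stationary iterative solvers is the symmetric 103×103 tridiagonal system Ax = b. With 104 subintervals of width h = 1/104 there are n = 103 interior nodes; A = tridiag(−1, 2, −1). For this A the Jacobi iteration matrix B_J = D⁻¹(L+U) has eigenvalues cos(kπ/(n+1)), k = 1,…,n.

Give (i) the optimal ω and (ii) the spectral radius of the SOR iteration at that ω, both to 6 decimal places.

ω* = 1.941365, ρ_SOR = 0.941365

spectrum of D⁻¹(L+U) = {cos(kπ/104) : 1≤k≤103}; ρ_J = cos(π/104) = 0.999544.
√(1−ρ_J²) = |sin(π/104)| = 0.0302030
So ω* = 2/1.0302030 = 1.941365 (Young).
ρ_SOR = ω* − 1 ≈ 0.941365.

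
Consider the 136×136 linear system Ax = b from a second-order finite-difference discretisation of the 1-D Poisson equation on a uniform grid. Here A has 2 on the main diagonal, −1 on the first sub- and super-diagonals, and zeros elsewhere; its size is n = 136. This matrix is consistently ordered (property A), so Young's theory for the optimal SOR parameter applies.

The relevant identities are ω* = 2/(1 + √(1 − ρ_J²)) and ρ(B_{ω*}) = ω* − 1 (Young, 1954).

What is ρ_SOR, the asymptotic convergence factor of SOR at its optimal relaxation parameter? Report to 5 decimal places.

ρ_SOR = 0.95517

With n=136, ρ(Jacobi) = cos(π/137) = 0.99974.
√(1−ρ_J²) simplifies to sin(π/137) = 0.022929.
ω* = 2/(1 + 0.022929) = 2/1.022929 = 1.95517.
ρ_SOR = ω* − 1 ≈ 0.95517.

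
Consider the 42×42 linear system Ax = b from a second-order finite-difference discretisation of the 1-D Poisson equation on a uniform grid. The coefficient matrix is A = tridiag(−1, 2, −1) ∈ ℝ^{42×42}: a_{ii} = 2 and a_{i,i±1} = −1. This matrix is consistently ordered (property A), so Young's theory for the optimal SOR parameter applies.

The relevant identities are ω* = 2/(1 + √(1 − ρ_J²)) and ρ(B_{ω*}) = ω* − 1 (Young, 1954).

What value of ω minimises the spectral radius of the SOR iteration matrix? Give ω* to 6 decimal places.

B_J for the 42×42 system has eigenvalues cos(kπ/43); ρ_J = cos(π/43) = 0.997332.
1 − cos²(π/43) = sin²(π/43) ⇒ √(1−ρ_J²) = sin(π/43) = 0.0729953.
[ω*] 2 ÷ (1 + 0.0729953) = 2 ÷ 1.0729953 = 1.863941.
At ω = 1.863941 every |λ(B_ω)| = ω−1, so ρ_SOR = 0.863941.

ω* = 1.863941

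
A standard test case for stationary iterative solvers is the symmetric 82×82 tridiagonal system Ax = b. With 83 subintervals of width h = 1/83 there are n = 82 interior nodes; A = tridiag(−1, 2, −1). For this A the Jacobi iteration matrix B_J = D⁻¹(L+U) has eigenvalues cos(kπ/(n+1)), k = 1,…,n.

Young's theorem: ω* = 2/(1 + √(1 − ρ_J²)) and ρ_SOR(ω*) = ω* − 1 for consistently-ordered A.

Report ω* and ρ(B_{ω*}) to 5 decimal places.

½·tridiag(1,0,1) at n=82: λ_k = cos(kπ/83); max |λ| at k=1 ⇒ ρ_J = cos(π/83) ≈ 0.99928.
root = sin(π/83) = 0.037841  (since 1−cos² = sin²).
Young: ω* = 2/(1+√(1−ρ_J²)) = 2/(1+0.037841) = 2/1.037841 = 1.92708.
ρ(B_{ω*}) = ω*−1 = 0.92708

ω* = 1.92708, ρ_SOR = 0.92708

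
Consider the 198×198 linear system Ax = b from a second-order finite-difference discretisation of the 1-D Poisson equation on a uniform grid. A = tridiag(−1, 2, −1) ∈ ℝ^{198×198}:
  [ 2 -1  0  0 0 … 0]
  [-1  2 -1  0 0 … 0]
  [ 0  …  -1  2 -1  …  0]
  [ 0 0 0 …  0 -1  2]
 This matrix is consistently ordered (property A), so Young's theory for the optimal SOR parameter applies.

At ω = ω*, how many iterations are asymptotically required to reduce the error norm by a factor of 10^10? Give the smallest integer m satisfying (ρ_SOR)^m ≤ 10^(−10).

m = 730

spectrum of D⁻¹(L+U) = {cos(kπ/199) : 1≤k≤198}; ρ_J = cos(π/199) = 0.9998754.
1 − cos²(π/199) = sin²(π/199) ⇒ √(1−ρ_J²) = sin(π/199) = 0.0157862.
Then 2/(1+√(1−ρ_J²)) = 2/(1+0.0157862); ω* = 2/1.0157862 = 1.9689183.
ρ_SOR = ω* − 1 = 1.9689183 − 1 = 0.9689183.
For 10 digits: m = 10·ln10 / (−ln 0.9689183) = 23.0259/0.031575 = 729.245; round up → m = 730.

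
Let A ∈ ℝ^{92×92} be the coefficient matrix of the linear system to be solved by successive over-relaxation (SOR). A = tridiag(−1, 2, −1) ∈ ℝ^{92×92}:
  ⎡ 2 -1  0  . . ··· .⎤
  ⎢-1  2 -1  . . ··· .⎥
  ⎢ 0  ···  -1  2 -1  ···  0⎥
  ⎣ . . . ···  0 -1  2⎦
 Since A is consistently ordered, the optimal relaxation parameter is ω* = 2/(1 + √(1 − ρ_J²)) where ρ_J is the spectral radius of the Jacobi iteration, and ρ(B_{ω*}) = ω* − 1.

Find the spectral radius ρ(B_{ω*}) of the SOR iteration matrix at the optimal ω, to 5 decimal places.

ρ_SOR = 0.93466

B_J for the 92×92 system has eigenvalues cos(kπ/93); ρ_J = cos(π/93) = 0.99943.
√(1−ρ_J²) = |sin(π/93)| = 0.033774
Young: ω* = 2/(1+√(1−ρ_J²)) = 2/(1+0.033774) = 2/1.033774 = 1.93466.
At ω = 1.93466 every |λ(B_ω)| = ω−1, so ρ_SOR = 0.93466.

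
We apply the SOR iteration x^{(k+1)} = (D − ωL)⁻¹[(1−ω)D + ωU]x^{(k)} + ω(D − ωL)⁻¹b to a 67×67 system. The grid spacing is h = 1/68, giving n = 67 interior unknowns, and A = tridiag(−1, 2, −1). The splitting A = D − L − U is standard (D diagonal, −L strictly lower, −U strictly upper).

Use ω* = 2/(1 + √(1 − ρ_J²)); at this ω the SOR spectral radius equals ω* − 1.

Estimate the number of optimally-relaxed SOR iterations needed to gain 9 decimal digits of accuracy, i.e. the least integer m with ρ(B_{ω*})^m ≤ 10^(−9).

n=67: λ(B_J) = 1 − λ(A)/2 = cos(kπ/68); k=1 gives ρ_J = 0.9989330.
1 − cos²(π/68) = sin²(π/68) ⇒ √(1−ρ_J²) = sin(π/68) = 0.0461835.
So ω* = 2/1.0461835 = 1.9117105 (Young).
At ω = 1.9117105 every |λ(B_ω)| = ω−1, so ρ_SOR = 0.9117105.
(0.9117105)^m ≤ 10^{−9}  ⇒  m·ln(0.9117105) ≤ −9·ln10  ⇒  m ≥ 224.199  ⇒  m = 225

m = 225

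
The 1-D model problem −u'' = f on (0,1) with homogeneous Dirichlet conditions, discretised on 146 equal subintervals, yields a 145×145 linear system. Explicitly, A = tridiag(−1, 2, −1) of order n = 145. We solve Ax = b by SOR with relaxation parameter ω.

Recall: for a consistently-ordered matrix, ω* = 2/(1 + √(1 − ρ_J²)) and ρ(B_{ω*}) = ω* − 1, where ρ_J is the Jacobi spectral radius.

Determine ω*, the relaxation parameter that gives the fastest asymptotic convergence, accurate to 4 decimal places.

ω* = 1.9579

spectrum of D⁻¹(L+U) = {cos(kπ/146) : 1≤k≤145}; ρ_J = cos(π/146) = 0.9998.
root = sin(π/146) = 0.02152  (since 1−cos² = sin²).
ω* = 2/(1 + 0.02152) = 2/1.02152 = 1.9579.
ρ(B_{ω*}) = ω*−1 = 0.9579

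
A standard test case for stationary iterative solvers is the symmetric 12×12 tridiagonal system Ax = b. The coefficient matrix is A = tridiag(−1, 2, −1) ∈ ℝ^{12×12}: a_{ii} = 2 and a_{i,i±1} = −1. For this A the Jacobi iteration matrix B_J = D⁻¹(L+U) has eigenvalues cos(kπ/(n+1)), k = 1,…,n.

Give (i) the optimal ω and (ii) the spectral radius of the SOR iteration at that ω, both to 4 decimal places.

ω* = 1.6138, ρ_SOR = 0.6138

B_J for the 12×12 system has eigenvalues cos(kπ/13); ρ_J = cos(π/13) = 0.9709.
√(1 − cos²(π/13)) = sin(π/13) ≈ 0.23932.
[ω*] 2 ÷ (1 + 0.23932) = 2 ÷ 1.23932 = 1.6138.
and ρ(B_{ω*}) = 1.6138 − 1 = 0.6138.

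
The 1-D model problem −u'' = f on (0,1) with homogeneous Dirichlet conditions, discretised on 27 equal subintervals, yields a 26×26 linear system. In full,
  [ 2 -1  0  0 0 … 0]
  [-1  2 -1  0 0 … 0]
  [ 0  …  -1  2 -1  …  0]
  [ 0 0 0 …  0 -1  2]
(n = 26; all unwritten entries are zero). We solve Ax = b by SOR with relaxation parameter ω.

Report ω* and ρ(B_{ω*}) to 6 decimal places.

B_J for the 26×26 system has eigenvalues cos(kπ/27); ρ_J = cos(π/27) = 0.993238.
root = sin(π/27) = 0.1160929  (since 1−cos² = sin²).
ω* = 2 / (1 + 0.1160929) = 2 / 1.1160929 ≈ 1.791966.
[ρ_SOR] ω* − 1 = 0.791966.

ω* = 1.791966, ρ_SOR = 0.791966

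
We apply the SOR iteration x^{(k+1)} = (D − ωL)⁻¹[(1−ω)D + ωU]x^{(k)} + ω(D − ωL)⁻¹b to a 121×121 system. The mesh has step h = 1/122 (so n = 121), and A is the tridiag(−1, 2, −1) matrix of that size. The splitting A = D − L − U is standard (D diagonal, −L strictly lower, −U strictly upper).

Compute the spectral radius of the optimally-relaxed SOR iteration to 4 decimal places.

ρ_SOR = 0.9498

n=121: λ(B_J) = 1 − λ(A)/2 = cos(kπ/122); k=1 gives ρ_J = 0.9997.
√(1−ρ_J²) = |sin(π/122)| = 0.02575
Young: ω* = 2/(1+√(1−ρ_J²)) = 2/(1+0.02575) = 2/1.02575 = 1.9498.
ρ_SOR = ω* − 1 = 1.9498 − 1 = 0.9498.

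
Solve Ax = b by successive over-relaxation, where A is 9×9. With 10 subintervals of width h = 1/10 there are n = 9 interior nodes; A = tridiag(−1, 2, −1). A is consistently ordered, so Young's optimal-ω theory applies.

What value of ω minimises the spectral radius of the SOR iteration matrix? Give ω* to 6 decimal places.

n=9: λ(B_J) = 1 − λ(A)/2 = cos(kπ/10); k=1 gives ρ_J = 0.951057.
√(1−ρ_J²) simplifies to sin(π/10) = 0.3090170.
So ω* = 2/1.3090170 = 1.527864 (Young).
and ρ(B_{ω*}) = 1.527864 − 1 = 0.527864.

ω* = 1.527864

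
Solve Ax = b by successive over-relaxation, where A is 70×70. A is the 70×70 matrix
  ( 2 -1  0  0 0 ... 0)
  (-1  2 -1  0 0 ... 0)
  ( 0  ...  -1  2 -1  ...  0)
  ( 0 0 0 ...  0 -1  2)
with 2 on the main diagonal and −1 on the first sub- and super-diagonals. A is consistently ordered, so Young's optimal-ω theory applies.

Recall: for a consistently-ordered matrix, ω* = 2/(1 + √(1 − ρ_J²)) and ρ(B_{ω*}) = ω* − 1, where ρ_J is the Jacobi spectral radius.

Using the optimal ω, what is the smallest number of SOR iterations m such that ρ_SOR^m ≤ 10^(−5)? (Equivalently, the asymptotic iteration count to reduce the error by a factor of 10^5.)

ρ_J = max_k |cos(kπ/71)| = cos(π/71) = 0.9990212
√(1−ρ_J²) = |sin(π/71)| = 0.0442333
ω* = 2/(1 + 0.0442333) = 2/1.0442333 = 1.9152808.
ρ(B_{ω*}) = ω*−1 = 0.9152808
For 5 digits: m = 5·ln10 / (−ln 0.9152808) = 11.5129/0.0885244 = 130.053; round up → m = 131.

m = 131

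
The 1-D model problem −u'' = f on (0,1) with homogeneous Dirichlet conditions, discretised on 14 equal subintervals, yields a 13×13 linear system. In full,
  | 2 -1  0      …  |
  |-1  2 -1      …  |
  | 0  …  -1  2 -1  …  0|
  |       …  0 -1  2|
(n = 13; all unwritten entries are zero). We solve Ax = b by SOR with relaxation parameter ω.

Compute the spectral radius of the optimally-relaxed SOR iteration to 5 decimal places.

B_J for the 13×13 system has eigenvalues cos(kπ/14); ρ_J = cos(π/14) = 0.97493.
√(1 − cos²(π/14)) = sin(π/14) ≈ 0.222521.
Then 2/(1+√(1−ρ_J²)) = 2/(1+0.222521); ω* = 2/1.222521 = 1.63596.
and ρ(B_{ω*}) = 1.63596 − 1 = 0.63596.

ρ_SOR = 0.63596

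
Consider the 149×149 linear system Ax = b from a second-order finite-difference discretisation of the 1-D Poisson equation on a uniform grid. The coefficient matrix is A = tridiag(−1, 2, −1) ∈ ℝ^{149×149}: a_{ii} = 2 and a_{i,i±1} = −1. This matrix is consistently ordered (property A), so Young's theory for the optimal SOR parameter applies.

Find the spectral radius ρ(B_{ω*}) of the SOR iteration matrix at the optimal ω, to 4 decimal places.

ρ_SOR = 0.9590

n=149: λ(B_J) = 1 − λ(A)/2 = cos(kπ/150); k=1 gives ρ_J = 0.9998.
√(1−ρ_J²) simplifies to sin(π/150) = 0.02094.
ω* = 2 / (1 + 0.02094) = 2 / 1.02094 ≈ 1.9590.
At ω = 1.9590 every |λ(B_ω)| = ω−1, so ρ_SOR = 0.9590.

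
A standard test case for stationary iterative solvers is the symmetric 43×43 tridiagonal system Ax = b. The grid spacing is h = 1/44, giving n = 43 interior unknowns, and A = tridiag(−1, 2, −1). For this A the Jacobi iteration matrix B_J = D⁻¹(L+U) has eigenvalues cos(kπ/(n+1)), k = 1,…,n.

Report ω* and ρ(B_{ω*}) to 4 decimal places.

With n=43, ρ(Jacobi) = cos(π/44) = 0.9975.
root = sin(π/44) = 0.07134  (since 1−cos² = sin²).
Young: ω* = 2/(1+√(1−ρ_J²)) = 2/(1+0.07134) = 2/1.07134 = 1.8668.
At ω = 1.8668 every |λ(B_ω)| = ω−1, so ρ_SOR = 0.8668.

ω* = 1.8668, ρ_SOR = 0.8668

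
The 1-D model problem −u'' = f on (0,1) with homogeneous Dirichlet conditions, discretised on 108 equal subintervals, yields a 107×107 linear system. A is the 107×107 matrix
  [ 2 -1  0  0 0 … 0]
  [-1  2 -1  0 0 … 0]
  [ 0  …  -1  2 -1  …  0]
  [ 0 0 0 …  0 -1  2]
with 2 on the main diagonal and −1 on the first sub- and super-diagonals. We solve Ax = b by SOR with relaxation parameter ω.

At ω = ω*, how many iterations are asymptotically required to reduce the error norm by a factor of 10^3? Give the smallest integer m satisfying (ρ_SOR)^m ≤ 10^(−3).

ρ_J = max_k |cos(kπ/108)| = cos(π/108) = 0.9995770
√(1−ρ_J²) simplifies to sin(π/108) = 0.0290847.
Then 2/(1+√(1−ρ_J²)) = 2/(1+0.0290847); ω* = 2/1.0290847 = 1.9434746.
and ρ(B_{ω*}) = 1.9434746 − 1 = 0.9434746.
(0.9434746)^m ≤ 10^{−3}  ⇒  m·ln(0.9434746) ≤ −3·ln10  ⇒  m ≥ 118.719  ⇒  m = 119

m = 119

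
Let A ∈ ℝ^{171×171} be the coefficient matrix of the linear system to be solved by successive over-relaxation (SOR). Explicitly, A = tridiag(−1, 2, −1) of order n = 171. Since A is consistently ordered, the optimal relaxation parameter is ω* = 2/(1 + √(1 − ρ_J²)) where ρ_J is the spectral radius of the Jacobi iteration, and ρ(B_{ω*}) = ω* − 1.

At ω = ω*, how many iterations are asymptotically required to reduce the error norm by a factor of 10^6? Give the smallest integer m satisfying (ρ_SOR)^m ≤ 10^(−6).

m = 379

n=171: λ(B_J) = 1 − λ(A)/2 = cos(kπ/172); k=1 gives ρ_J = 0.9998332.
√(1−ρ_J²) = |sin(π/172)| = 0.0182641
[ω*] 2 ÷ (1 + 0.0182641) = 2 ÷ 1.0182641 = 1.9641270.
ρ_SOR = ω* − 1 ≈ 0.9641270.
For 6 digits: m = 6·ln10 / (−ln 0.9641270) = 13.8155/0.0365323 = 378.172; round up → m = 379.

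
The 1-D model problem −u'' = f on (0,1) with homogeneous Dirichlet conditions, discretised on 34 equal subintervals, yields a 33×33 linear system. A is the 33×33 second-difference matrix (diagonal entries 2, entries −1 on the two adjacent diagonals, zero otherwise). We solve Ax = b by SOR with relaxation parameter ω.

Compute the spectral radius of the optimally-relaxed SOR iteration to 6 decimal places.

ρ_SOR = 0.831052

spectrum of D⁻¹(L+U) = {cos(kπ/34) : 1≤k≤33}; ρ_J = cos(π/34) = 0.995734.
√(1 − cos²(π/34)) = sin(π/34) ≈ 0.0922684.
Then 2/(1+√(1−ρ_J²)) = 2/(1+0.0922684); ω* = 2/1.0922684 = 1.831052.
and ρ(B_{ω*}) = 1.831052 − 1 = 0.831052.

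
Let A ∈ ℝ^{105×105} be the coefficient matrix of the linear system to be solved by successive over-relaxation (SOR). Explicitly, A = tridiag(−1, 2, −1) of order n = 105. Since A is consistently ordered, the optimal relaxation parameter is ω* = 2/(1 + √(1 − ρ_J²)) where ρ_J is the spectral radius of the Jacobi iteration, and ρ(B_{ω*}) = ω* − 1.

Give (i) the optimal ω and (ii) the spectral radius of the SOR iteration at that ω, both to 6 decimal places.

ω* = 1.942439, ρ_SOR = 0.942439

n=105: λ(B_J) = 1 − λ(A)/2 = cos(kπ/106); k=1 gives ρ_J = 0.999561.
√(1−ρ_J²) simplifies to sin(π/106) = 0.0296333.
Then 2/(1+√(1−ρ_J²)) = 2/(1+0.0296333); ω* = 2/1.0296333 = 1.942439.
ρ_SOR = ω* − 1 = 1.942439 − 1 = 0.942439.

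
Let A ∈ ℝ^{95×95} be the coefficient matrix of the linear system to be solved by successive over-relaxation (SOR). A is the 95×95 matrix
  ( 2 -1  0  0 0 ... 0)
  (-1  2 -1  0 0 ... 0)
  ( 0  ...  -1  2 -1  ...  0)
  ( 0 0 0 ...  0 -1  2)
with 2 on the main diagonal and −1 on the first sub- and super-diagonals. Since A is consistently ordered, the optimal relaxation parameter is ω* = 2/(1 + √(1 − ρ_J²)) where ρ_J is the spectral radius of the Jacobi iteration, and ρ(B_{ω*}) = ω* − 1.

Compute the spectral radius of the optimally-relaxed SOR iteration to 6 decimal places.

ρ_SOR = 0.936635

n=95: λ(B_J) = 1 − λ(A)/2 = cos(kπ/96); k=1 gives ρ_J = 0.999465.
√(1−ρ_J²) = |sin(π/96)| = 0.0327191
[ω*] 2 ÷ (1 + 0.0327191) = 2 ÷ 1.0327191 = 1.936635.
ρ(B_{ω*}) = ω*−1 = 0.936635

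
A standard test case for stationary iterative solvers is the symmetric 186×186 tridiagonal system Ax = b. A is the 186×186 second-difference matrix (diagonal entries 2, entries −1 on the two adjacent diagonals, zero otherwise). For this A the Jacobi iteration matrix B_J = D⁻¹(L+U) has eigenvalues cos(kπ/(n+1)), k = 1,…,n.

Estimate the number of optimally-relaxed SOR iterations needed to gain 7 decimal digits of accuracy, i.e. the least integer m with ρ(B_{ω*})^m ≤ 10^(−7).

B_J for the 186×186 system has eigenvalues cos(kπ/187); ρ_J = cos(π/187) = 0.9998589.
√(1−ρ_J²) = |sin(π/187)| = 0.0167992
ω* = 2 / (1 + 0.0167992) = 2 / 1.0167992 ≈ 1.9669567.
ρ_SOR = ω* − 1 = 1.9669567 − 1 = 0.9669567.
For 7 digits: m = 7·ln10 / (−ln 0.9669567) = 16.1181/0.0336016 = 479.683; round up → m = 480.

m = 480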